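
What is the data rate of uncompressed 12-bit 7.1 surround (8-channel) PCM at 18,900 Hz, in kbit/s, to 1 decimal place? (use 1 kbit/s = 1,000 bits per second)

1814.4 kbit/s

Bit rate = 18,900 × 12 × 8 = 1,814,400 bits/s.
= 1814.4 kbit/s.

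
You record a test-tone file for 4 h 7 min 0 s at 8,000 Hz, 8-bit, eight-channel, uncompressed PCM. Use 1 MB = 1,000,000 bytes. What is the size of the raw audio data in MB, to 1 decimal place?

948.5 MB

Duration = 4 h 7 min 0 s = 14,820 s.
Bytes = 8,000 samples/s × 14,820 s × 1 bytes/sample × 8 ch = 948,480,000 bytes.
948,480,000 / 1,000,000 = 948.5 MB.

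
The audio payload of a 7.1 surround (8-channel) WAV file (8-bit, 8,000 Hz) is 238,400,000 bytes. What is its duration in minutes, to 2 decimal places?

62.08 minutes

Byte rate = 8,000 × 1 × 8 = 64,000 bytes/s.
Duration = 238,400,000 / 64,000 = 3,725 s.
3,725 s / 60 = 62.08 minutes.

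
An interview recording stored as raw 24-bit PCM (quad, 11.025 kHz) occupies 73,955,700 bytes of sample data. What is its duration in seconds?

Byte rate = 11,025 × 3 × 4 = 132,300 bytes/s.
Duration = 73,955,700 / 132,300 = 559 s.

559 seconds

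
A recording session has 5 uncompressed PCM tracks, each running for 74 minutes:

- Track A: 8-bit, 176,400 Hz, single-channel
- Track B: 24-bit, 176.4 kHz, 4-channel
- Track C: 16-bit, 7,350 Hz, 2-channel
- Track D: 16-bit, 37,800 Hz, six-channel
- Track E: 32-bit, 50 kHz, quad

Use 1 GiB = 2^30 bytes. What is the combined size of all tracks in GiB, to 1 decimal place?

74 minutes = 4,440 s.
Track A: 176,400 × 4,440 × 1 × 1 = 783,216,000 bytes.
Track B: 176,400 × 4,440 × 3 × 4 = 9,398,592,000 bytes.
Track C: 7,350 × 4,440 × 2 × 2 = 130,536,000 bytes.
Track D: 37,800 × 4,440 × 2 × 6 = 2,013,984,000 bytes.
Track E: 50,000 × 4,440 × 4 × 4 = 3,552,000,000 bytes.
Total = 15,878,328,000 bytes = 14.8 GiB.

14.8 GiB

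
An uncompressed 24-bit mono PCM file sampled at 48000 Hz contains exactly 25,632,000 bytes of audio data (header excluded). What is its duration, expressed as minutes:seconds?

2:58

Byte rate = 48,000 × 3 × 1 = 144,000 bytes/s.
Duration = 25,632,000 / 144,000 = 178 s.
178 s = 2:58.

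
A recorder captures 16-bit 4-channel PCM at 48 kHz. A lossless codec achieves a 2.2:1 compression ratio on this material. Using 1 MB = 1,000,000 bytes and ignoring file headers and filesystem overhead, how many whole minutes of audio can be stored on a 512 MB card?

Uncompressed byte rate = 48,000 × 2 × 4 = 384,000 bytes/s.
After 2.2:1 compression, effective rate ≈ 174545.45 bytes/s.
Capacity = 512 × 1,000,000 = 512,000,000 bytes.
512,000,000 / effective rate ≈ 2933.33 s → 48 minutes.

48 minutes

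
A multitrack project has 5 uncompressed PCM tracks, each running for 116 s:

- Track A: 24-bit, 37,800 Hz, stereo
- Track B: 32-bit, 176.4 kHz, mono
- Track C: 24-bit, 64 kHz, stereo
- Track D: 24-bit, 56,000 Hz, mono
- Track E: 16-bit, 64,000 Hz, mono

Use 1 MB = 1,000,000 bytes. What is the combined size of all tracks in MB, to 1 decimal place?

187.0 MB

Track A: 37,800 × 116 × 3 × 2 = 26,308,800 bytes.
Track B: 176,400 × 116 × 4 × 1 = 81,849,600 bytes.
Track C: 64,000 × 116 × 3 × 2 = 44,544,000 bytes.
Track D: 56,000 × 116 × 3 × 1 = 19,488,000 bytes.
Track E: 64,000 × 116 × 2 × 1 = 14,848,000 bytes.
Total = 187,038,400 bytes = 187.0 MB.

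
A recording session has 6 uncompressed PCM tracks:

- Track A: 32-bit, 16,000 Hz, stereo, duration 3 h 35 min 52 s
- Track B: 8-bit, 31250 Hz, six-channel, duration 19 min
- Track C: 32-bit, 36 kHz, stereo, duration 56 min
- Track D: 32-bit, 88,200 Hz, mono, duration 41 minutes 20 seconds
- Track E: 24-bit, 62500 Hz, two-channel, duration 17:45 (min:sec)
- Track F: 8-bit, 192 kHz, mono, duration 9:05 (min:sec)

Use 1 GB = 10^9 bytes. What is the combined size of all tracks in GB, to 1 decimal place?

4.2 GB

Track A: 3 h 35 min 52 s = 12,952 s; 16,000 × 12,952 × 4 × 2 = 1,657,856,000 bytes.
Track B: 19 min = 1,140 s; 31,250 × 1,140 × 1 × 6 = 213,750,000 bytes.
Track C: 56 min = 3,360 s; 36,000 × 3,360 × 4 × 2 = 967,680,000 bytes.
Track D: 41 minutes 20 seconds = 2,480 s; 88,200 × 2,480 × 4 × 1 = 874,944,000 bytes.
Track E: 17:45 (min:sec) = 1,065 s; 62,500 × 1,065 × 3 × 2 = 399,375,000 bytes.
Track F: 9:05 (min:sec) = 545 s; 192,000 × 545 × 1 × 1 = 104,640,000 bytes.
Total = 4,218,245,000 bytes = 4.2 GB.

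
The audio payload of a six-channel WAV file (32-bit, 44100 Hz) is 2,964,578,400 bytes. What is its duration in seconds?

Byte rate = 44,100 × 4 × 6 = 1,058,400 bytes/s.
Duration = 2,964,578,400 / 1,058,400 = 2,801 s.

2,801 seconds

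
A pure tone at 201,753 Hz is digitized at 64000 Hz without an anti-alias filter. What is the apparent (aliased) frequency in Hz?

9,753 Hz

Nyquist = 64,000/2 = 32,000 Hz; 201,753 Hz exceeds it.
Alias = |201,753 − 3×64,000| = |201,753 − 192,000| = 9,753 Hz.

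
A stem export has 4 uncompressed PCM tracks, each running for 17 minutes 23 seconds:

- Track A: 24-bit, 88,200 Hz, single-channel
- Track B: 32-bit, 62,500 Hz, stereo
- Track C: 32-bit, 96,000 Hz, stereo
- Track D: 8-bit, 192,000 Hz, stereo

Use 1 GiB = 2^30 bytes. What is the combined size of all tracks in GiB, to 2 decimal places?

17 minutes 23 seconds = 1,043 s.
Track A: 88,200 × 1,043 × 3 × 1 = 275,977,800 bytes.
Track B: 62,500 × 1,043 × 4 × 2 = 521,500,000 bytes.
Track C: 96,000 × 1,043 × 4 × 2 = 801,024,000 bytes.
Track D: 192,000 × 1,043 × 1 × 2 = 400,512,000 bytes.
Total = 1,999,013,800 bytes = 1.86 GiB.

1.86 GiB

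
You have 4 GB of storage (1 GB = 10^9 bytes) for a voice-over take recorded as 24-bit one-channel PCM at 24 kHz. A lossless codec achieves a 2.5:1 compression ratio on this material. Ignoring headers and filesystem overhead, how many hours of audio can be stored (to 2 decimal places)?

38.58 hours

Uncompressed byte rate = 24,000 × 3 × 1 = 72,000 bytes/s.
After 2.5:1 compression, effective rate ≈ 28800 bytes/s.
Capacity = 4 × 1,000,000,000 = 4,000,000,000 bytes.
4,000,000,000 / effective rate ≈ 138888.89 s → 38.58 hours.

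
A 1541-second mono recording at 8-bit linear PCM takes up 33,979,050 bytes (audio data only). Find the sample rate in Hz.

Bytes = sample_rate × seconds × bytes_per_sample × channels.
sample_rate = 33,979,050 / (1,541 × 1 × 1) = 33,979,050 / 1,541 = 22,050 Hz.

22,050 Hz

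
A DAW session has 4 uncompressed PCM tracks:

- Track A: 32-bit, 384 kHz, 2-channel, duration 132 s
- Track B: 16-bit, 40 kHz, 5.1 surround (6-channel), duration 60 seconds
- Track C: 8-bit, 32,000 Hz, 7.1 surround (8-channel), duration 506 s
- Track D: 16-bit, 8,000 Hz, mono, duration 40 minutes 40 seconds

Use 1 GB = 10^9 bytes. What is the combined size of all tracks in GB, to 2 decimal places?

0.60 GB

Track A: 384,000 × 132 × 4 × 2 = 405,504,000 bytes.
Track B: 40,000 × 60 × 2 × 6 = 28,800,000 bytes.
Track C: 32,000 × 506 × 1 × 8 = 129,536,000 bytes.
Track D: 40 minutes 40 seconds = 2,440 s; 8,000 × 2,440 × 2 × 1 = 39,040,000 bytes.
Total = 602,880,000 bytes = 0.60 GB.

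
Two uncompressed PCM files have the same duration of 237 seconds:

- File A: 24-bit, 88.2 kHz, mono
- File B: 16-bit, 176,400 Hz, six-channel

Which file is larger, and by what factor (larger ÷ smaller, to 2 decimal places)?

File A: 88,200 × 3 × 1 = 264,600 bytes/s.
File B: 176,400 × 2 × 6 = 2,116,800 bytes/s.
File B is larger; ratio = 501,681,600 / 62,710,200 = 8.00.

File B, by a factor of 8.00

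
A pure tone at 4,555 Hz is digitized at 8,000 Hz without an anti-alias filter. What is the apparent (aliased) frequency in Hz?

3,445 Hz

Nyquist = 8,000/2 = 4,000 Hz; 4,555 Hz exceeds it.
Alias = |4,555 − 1×8,000| = |4,555 − 8,000| = 3,445 Hz.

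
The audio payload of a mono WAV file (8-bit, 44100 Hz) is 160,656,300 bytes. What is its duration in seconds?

3,643 seconds

Byte rate = 44,100 × 1 × 1 = 44,100 bytes/s.
Duration = 160,656,300 / 44,100 = 3,643 s.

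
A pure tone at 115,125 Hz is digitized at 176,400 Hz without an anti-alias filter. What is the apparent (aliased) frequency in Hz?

61,275 Hz

Nyquist = 176,400/2 = 88,200 Hz; 115,125 Hz exceeds it.
Alias = |115,125 − 1×176,400| = |115,125 − 176,400| = 61,275 Hz.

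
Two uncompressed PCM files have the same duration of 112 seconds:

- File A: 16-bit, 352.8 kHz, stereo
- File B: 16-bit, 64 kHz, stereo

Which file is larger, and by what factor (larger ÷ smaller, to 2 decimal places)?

File A, by a factor of 5.51

File A: 352,800 × 2 × 2 = 1,411,200 bytes/s.
File B: 64,000 × 2 × 2 = 256,000 bytes/s.
File A is larger; ratio = 158,054,400 / 28,672,000 = 5.51.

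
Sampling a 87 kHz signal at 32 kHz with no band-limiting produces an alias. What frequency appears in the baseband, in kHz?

Nyquist = 32,000/2 = 16,000 Hz; 87,000 Hz exceeds it.
Alias = |87,000 − 3×32,000| = |87,000 − 96,000| = 9,000 Hz = 9 kHz.

9 kHz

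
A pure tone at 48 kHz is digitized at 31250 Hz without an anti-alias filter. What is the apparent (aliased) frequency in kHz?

Nyquist = 31,250/2 = 15,625 Hz; 48,000 Hz exceeds it.
Alias = |48,000 − 2×31,250| = |48,000 − 62,500| = 14,500 Hz = 14.5 kHz.

14.5 kHz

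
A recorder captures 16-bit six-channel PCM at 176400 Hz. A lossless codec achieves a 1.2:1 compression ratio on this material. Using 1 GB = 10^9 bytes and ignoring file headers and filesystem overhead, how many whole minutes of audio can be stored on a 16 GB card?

151 minutes

Uncompressed byte rate = 176,400 × 2 × 6 = 2,116,800 bytes/s.
After 1.2:1 compression, effective rate ≈ 1764000 bytes/s.
Capacity = 16 × 1,000,000,000 = 16,000,000,000 bytes.
16,000,000,000 / effective rate ≈ 9070.29 s → 151 minutes.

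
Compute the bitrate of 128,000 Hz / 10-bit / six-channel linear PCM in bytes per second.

Bit rate = 128,000 × 10 × 6 = 7,680,000 bits/s.
7,680,000 / 8 = 960,000 bytes/s.

960,000 bytes/s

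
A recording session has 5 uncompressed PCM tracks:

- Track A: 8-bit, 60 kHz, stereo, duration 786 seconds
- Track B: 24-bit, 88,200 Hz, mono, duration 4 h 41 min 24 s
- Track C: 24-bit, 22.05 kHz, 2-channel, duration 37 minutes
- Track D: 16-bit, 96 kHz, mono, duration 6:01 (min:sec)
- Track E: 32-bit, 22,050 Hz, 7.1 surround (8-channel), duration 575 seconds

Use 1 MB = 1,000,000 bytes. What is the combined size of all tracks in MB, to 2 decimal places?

Track A: 60,000 × 786 × 1 × 2 = 94,320,000 bytes.
Track B: 4 h 41 min 24 s = 16,884 s; 88,200 × 16,884 × 3 × 1 = 4,467,506,400 bytes.
Track C: 37 minutes = 2,220 s; 22,050 × 2,220 × 3 × 2 = 293,706,000 bytes.
Track D: 6:01 (min:sec) = 361 s; 96,000 × 361 × 2 × 1 = 69,312,000 bytes.
Track E: 22,050 × 575 × 4 × 8 = 405,720,000 bytes.
Total = 5,330,564,400 bytes = 5330.56 MB.

5330.56 MB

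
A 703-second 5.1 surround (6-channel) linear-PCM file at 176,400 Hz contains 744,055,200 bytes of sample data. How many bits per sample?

Bytes per sample = 744,055,200 / (176,400 × 703 × 6) = 744,055,200 / 744,055,200 = 1.
Bit depth = 1 × 8 = 8 bits.

8 bits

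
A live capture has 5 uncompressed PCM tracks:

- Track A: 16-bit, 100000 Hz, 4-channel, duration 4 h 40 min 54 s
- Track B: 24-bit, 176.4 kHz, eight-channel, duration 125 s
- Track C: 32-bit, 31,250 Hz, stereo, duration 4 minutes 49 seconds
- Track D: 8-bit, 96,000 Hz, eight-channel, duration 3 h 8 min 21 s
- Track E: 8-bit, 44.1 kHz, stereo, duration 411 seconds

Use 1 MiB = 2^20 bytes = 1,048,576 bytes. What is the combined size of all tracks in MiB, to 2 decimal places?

Track A: 4 h 40 min 54 s = 16,854 s; 100,000 × 16,854 × 2 × 4 = 13,483,200,000 bytes.
Track B: 176,400 × 125 × 3 × 8 = 529,200,000 bytes.
Track C: 4 minutes 49 seconds = 289 s; 31,250 × 289 × 4 × 2 = 72,250,000 bytes.
Track D: 3 h 8 min 21 s = 11,301 s; 96,000 × 11,301 × 1 × 8 = 8,679,168,000 bytes.
Track E: 44,100 × 411 × 1 × 2 = 36,250,200 bytes.
Total = 22,800,068,200 bytes = 21743.84 MiB.

21743.84 MiB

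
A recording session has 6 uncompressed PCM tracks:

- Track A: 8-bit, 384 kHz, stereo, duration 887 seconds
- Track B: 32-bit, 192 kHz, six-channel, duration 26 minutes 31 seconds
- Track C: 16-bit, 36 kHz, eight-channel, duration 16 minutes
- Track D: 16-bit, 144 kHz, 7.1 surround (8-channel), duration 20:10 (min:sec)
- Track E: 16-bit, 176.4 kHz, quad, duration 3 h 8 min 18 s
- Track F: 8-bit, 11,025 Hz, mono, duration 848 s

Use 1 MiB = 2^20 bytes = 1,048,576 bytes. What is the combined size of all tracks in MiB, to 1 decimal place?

26041.4 MiB

Track A: 384,000 × 887 × 1 × 2 = 681,216,000 bytes.
Track B: 26 minutes 31 seconds = 1,591 s; 192,000 × 1,591 × 4 × 6 = 7,331,328,000 bytes.
Track C: 16 minutes = 960 s; 36,000 × 960 × 2 × 8 = 552,960,000 bytes.
Track D: 20:10 (min:sec) = 1,210 s; 144,000 × 1,210 × 2 × 8 = 2,787,840,000 bytes.
Track E: 3 h 8 min 18 s = 11,298 s; 176,400 × 11,298 × 2 × 4 = 15,943,737,600 bytes.
Track F: 11,025 × 848 × 1 × 1 = 9,349,200 bytes.
Total = 27,306,430,800 bytes = 26041.4 MiB.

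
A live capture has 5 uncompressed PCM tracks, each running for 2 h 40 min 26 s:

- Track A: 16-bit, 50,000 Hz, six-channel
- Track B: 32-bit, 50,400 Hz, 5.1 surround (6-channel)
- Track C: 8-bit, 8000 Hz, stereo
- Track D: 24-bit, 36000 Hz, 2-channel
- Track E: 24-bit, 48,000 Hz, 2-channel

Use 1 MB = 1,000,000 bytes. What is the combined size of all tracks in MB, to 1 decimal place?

2 h 40 min 26 s = 9,626 s.
Track A: 50,000 × 9,626 × 2 × 6 = 5,775,600,000 bytes.
Track B: 50,400 × 9,626 × 4 × 6 = 11,643,609,600 bytes.
Track C: 8,000 × 9,626 × 1 × 2 = 154,016,000 bytes.
Track D: 36,000 × 9,626 × 3 × 2 = 2,079,216,000 bytes.
Track E: 48,000 × 9,626 × 3 × 2 = 2,772,288,000 bytes.
Total = 22,424,729,600 bytes = 22424.7 MB.

22424.7 MB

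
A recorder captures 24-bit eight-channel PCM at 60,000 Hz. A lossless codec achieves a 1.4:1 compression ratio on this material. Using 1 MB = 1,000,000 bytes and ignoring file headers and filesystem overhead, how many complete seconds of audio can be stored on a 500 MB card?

Uncompressed byte rate = 60,000 × 3 × 8 = 1,440,000 bytes/s.
After 1.4:1 compression, effective rate ≈ 1028571.43 bytes/s.
Capacity = 500 × 1,000,000 = 500,000,000 bytes.
500,000,000 / effective rate ≈ 486.11 s → 486 seconds.

486 seconds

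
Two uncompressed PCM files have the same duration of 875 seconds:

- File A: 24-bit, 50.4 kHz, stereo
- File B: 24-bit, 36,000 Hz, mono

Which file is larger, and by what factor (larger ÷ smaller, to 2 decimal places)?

File A: 50,400 × 3 × 2 = 302,400 bytes/s.
File B: 36,000 × 3 × 1 = 108,000 bytes/s.
File A is larger; ratio = 264,600,000 / 94,500,000 = 2.80.

File A, by a factor of 2.80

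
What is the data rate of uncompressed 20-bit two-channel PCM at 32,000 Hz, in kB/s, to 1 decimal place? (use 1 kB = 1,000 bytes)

160.0 kB/s

Bit rate = 32,000 × 20 × 2 = 1,280,000 bits/s.
1,280,000 / 8 = 160,000 B/s = 160.0 kB/s.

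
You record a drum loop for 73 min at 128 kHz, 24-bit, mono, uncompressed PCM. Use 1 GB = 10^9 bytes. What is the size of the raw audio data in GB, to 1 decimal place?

Duration = 73 min = 4,380 s.
Bytes = 128,000 samples/s × 4,380 s × 3 bytes/sample × 1 ch = 1,681,920,000 bytes.
1,681,920,000 / 1,000,000,000 = 1.7 GB.

1.7 GB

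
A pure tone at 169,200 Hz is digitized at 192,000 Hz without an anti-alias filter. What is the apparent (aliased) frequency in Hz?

Nyquist = 192,000/2 = 96,000 Hz; 169,200 Hz exceeds it.
Alias = |169,200 − 1×192,000| = |169,200 − 192,000| = 22,800 Hz.

22,800 Hz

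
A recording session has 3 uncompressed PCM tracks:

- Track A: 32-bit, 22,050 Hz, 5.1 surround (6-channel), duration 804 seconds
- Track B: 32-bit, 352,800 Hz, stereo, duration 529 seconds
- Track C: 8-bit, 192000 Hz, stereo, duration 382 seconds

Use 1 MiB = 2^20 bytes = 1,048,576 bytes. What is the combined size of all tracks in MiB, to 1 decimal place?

Track A: 22,050 × 804 × 4 × 6 = 425,476,800 bytes.
Track B: 352,800 × 529 × 4 × 2 = 1,493,049,600 bytes.
Track C: 192,000 × 382 × 1 × 2 = 146,688,000 bytes.
Total = 2,065,214,400 bytes = 1969.5 MiB.

1969.5 MiB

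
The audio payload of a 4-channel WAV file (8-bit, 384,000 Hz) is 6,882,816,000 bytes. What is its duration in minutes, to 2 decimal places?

Byte rate = 384,000 × 1 × 4 = 1,536,000 bytes/s.
Duration = 6,882,816,000 / 1,536,000 = 4,481 s.
4,481 s / 60 = 74.68 minutes.

74.68 minutes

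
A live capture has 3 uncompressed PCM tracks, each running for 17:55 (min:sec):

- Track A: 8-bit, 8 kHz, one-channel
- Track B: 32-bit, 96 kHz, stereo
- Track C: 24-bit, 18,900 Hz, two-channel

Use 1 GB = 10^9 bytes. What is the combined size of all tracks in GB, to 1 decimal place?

1.0 GB

17:55 (min:sec) = 1,075 s.
Track A: 8,000 × 1,075 × 1 × 1 = 8,600,000 bytes.
Track B: 96,000 × 1,075 × 4 × 2 = 825,600,000 bytes.
Track C: 18,900 × 1,075 × 3 × 2 = 121,905,000 bytes.
Total = 956,105,000 bytes = 1.0 GB.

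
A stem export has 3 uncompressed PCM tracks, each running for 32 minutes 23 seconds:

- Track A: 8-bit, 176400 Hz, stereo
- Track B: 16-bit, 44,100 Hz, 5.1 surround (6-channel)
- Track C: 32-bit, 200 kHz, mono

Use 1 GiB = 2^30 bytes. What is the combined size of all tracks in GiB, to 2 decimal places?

32 minutes 23 seconds = 1,943 s.
Track A: 176,400 × 1,943 × 1 × 2 = 685,490,400 bytes.
Track B: 44,100 × 1,943 × 2 × 6 = 1,028,235,600 bytes.
Track C: 200,000 × 1,943 × 4 × 1 = 1,554,400,000 bytes.
Total = 3,268,126,000 bytes = 3.04 GiB.

3.04 GiB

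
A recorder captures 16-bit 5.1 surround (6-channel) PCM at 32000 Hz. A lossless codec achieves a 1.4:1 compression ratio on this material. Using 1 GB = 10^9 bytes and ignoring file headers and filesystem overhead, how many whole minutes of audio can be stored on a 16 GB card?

Uncompressed byte rate = 32,000 × 2 × 6 = 384,000 bytes/s.
After 1.4:1 compression, effective rate ≈ 274285.71 bytes/s.
Capacity = 16 × 1,000,000,000 = 16,000,000,000 bytes.
16,000,000,000 / effective rate ≈ 58333.33 s → 972 minutes.

972 minutes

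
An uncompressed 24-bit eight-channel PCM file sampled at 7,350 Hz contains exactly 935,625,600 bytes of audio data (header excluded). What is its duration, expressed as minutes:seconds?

88:24

Byte rate = 7,350 × 3 × 8 = 176,400 bytes/s.
Duration = 935,625,600 / 176,400 = 5,304 s.
5,304 s = 88:24.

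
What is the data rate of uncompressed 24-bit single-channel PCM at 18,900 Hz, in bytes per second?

Bit rate = 18,900 × 24 × 1 = 453,600 bits/s.
453,600 / 8 = 56,700 bytes/s.

56,700 bytes/s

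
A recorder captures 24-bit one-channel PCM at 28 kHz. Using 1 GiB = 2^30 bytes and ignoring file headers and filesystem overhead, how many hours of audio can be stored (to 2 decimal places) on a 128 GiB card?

454.49 hours

Uncompressed byte rate = 28,000 × 3 × 1 = 84,000 bytes/s.
Capacity = 128 × 1,073,741,824 = 137,438,953,472 bytes.
137,438,953,472 / 84,000 ≈ 1636178.02 s → 454.49 hours.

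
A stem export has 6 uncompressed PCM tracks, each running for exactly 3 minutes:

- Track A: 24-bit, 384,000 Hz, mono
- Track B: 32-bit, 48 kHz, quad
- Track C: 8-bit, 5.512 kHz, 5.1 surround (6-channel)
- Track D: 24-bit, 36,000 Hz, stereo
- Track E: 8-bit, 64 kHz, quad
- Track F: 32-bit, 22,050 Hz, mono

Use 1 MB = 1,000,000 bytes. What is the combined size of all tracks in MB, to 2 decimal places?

exactly 3 minutes = 180 s.
Track A: 384,000 × 180 × 3 × 1 = 207,360,000 bytes.
Track B: 48,000 × 180 × 4 × 4 = 138,240,000 bytes.
Track C: 5,512 × 180 × 1 × 6 = 5,952,960 bytes.
Track D: 36,000 × 180 × 3 × 2 = 38,880,000 bytes.
Track E: 64,000 × 180 × 1 × 4 = 46,080,000 bytes.
Track F: 22,050 × 180 × 4 × 1 = 15,876,000 bytes.
Total = 452,388,960 bytes = 452.39 MB.

452.39 MB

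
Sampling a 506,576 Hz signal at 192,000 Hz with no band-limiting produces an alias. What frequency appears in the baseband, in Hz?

Nyquist = 192,000/2 = 96,000 Hz; 506,576 Hz exceeds it.
Alias = |506,576 − 3×192,000| = |506,576 − 576,000| = 69,424 Hz.

69,424 Hz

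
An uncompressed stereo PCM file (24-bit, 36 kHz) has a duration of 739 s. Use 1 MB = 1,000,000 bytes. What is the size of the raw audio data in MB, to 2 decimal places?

159.62 MB

Bytes = 36,000 samples/s × 739 s × 3 bytes/sample × 2 ch = 159,624,000 bytes.
159,624,000 / 1,000,000 = 159.62 MB.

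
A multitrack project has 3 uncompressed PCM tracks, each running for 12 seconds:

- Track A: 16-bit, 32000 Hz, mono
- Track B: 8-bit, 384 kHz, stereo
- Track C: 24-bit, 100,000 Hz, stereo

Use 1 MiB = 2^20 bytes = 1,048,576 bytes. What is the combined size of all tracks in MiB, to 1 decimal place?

Track A: 32,000 × 12 × 2 × 1 = 768,000 bytes.
Track B: 384,000 × 12 × 1 × 2 = 9,216,000 bytes.
Track C: 100,000 × 12 × 3 × 2 = 7,200,000 bytes.
Total = 17,184,000 bytes = 16.4 MiB.

16.4 MiB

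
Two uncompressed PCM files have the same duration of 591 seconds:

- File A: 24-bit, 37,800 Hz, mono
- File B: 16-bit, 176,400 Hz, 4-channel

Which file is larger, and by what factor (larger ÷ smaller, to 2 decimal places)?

File A: 37,800 × 3 × 1 = 113,400 bytes/s.
File B: 176,400 × 2 × 4 = 1,411,200 bytes/s.
File B is larger; ratio = 834,019,200 / 67,019,400 = 12.44.

File B, by a factor of 12.44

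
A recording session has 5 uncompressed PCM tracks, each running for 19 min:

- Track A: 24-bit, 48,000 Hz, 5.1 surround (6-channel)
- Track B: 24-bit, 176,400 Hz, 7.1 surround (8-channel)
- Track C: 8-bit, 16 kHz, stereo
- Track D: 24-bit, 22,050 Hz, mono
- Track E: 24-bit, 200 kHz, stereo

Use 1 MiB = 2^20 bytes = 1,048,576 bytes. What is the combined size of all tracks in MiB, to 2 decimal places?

19 min = 1,140 s.
Track A: 48,000 × 1,140 × 3 × 6 = 984,960,000 bytes.
Track B: 176,400 × 1,140 × 3 × 8 = 4,826,304,000 bytes.
Track C: 16,000 × 1,140 × 1 × 2 = 36,480,000 bytes.
Track D: 22,050 × 1,140 × 3 × 1 = 75,411,000 bytes.
Track E: 200,000 × 1,140 × 3 × 2 = 1,368,000,000 bytes.
Total = 7,291,155,000 bytes = 6953.39 MiB.

6953.39 MiB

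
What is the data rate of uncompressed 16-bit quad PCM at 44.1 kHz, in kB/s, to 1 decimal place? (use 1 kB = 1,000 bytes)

352.8 kB/s

Bit rate = 44,100 × 16 × 4 = 2,822,400 bits/s.
2,822,400 / 8 = 352,800 B/s = 352.8 kB/s.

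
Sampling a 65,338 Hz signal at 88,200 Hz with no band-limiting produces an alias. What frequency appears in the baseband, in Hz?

22,862 Hz

Nyquist = 88,200/2 = 44,100 Hz; 65,338 Hz exceeds it.
Alias = |65,338 − 1×88,200| = |65,338 − 88,200| = 22,862 Hz.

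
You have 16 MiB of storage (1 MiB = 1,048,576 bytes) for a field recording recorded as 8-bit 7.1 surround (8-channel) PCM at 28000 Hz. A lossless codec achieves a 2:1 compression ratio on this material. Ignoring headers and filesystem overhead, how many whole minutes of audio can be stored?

2 minutes

Uncompressed byte rate = 28,000 × 1 × 8 = 224,000 bytes/s.
After 2:1 compression, effective rate ≈ 112000 bytes/s.
Capacity = 16 × 1,048,576 = 16,777,216 bytes.
16,777,216 / effective rate ≈ 149.8 s → 2 minutes.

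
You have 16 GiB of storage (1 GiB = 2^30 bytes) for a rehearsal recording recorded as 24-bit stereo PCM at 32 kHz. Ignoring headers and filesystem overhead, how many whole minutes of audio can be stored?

Uncompressed byte rate = 32,000 × 3 × 2 = 192,000 bytes/s.
Capacity = 16 × 1,073,741,824 = 17,179,869,184 bytes.
17,179,869,184 / 192,000 ≈ 89478.49 s → 1,491 minutes.

1,491 minutes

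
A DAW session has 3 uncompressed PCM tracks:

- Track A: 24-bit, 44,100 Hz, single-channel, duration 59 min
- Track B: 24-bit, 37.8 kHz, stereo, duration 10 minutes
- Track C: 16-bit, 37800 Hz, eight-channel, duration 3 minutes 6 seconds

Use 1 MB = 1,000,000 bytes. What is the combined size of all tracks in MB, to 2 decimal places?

Track A: 59 min = 3,540 s; 44,100 × 3,540 × 3 × 1 = 468,342,000 bytes.
Track B: 10 minutes = 600 s; 37,800 × 600 × 3 × 2 = 136,080,000 bytes.
Track C: 3 minutes 6 seconds = 186 s; 37,800 × 186 × 2 × 8 = 112,492,800 bytes.
Total = 716,914,800 bytes = 716.91 MB.

716.91 MB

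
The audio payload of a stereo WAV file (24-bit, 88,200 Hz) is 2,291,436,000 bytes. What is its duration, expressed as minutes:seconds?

72:10

Byte rate = 88,200 × 3 × 2 = 529,200 bytes/s.
Duration = 2,291,436,000 / 529,200 = 4,330 s.
4,330 s = 72:10.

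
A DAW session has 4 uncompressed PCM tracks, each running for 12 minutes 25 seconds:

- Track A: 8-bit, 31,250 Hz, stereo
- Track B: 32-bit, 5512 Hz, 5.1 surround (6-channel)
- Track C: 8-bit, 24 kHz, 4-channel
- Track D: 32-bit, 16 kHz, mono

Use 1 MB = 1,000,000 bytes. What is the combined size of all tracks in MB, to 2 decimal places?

264.32 MB

12 minutes 25 seconds = 745 s.
Track A: 31,250 × 745 × 1 × 2 = 46,562,500 bytes.
Track B: 5,512 × 745 × 4 × 6 = 98,554,560 bytes.
Track C: 24,000 × 745 × 1 × 4 = 71,520,000 bytes.
Track D: 16,000 × 745 × 4 × 1 = 47,680,000 bytes.
Total = 264,317,060 bytes = 264.32 MB.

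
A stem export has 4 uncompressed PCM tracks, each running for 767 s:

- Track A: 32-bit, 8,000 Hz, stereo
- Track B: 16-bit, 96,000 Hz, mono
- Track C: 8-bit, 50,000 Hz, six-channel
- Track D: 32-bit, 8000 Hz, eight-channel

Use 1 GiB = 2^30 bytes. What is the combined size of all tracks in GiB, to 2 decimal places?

Track A: 8,000 × 767 × 4 × 2 = 49,088,000 bytes.
Track B: 96,000 × 767 × 2 × 1 = 147,264,000 bytes.
Track C: 50,000 × 767 × 1 × 6 = 230,100,000 bytes.
Track D: 8,000 × 767 × 4 × 8 = 196,352,000 bytes.
Total = 622,804,000 bytes = 0.58 GiB.

0.58 GiB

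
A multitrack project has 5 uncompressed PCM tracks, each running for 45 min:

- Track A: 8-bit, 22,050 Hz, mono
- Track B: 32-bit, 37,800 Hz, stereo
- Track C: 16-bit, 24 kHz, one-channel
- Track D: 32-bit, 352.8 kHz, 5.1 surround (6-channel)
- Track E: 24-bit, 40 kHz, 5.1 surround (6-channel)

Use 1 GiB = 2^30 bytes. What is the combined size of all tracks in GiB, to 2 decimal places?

45 min = 2,700 s.
Track A: 22,050 × 2,700 × 1 × 1 = 59,535,000 bytes.
Track B: 37,800 × 2,700 × 4 × 2 = 816,480,000 bytes.
Track C: 24,000 × 2,700 × 2 × 1 = 129,600,000 bytes.
Track D: 352,800 × 2,700 × 4 × 6 = 22,861,440,000 bytes.
Track E: 40,000 × 2,700 × 3 × 6 = 1,944,000,000 bytes.
Total = 25,811,055,000 bytes = 24.04 GiB.

24.04 GiB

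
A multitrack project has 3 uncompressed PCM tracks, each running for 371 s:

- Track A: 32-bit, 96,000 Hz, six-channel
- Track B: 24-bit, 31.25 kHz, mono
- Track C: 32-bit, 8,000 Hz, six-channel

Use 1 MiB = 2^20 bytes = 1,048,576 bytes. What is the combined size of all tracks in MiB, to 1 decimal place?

916.3 MiB

Track A: 96,000 × 371 × 4 × 6 = 854,784,000 bytes.
Track B: 31,250 × 371 × 3 × 1 = 34,781,250 bytes.
Track C: 8,000 × 371 × 4 × 6 = 71,232,000 bytes.
Total = 960,797,250 bytes = 916.3 MiB.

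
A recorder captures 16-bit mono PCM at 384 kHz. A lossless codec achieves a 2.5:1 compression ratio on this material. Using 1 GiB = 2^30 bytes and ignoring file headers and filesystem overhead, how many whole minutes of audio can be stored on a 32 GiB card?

Uncompressed byte rate = 384,000 × 2 × 1 = 768,000 bytes/s.
After 2.5:1 compression, effective rate ≈ 307200 bytes/s.
Capacity = 32 × 1,073,741,824 = 34,359,738,368 bytes.
34,359,738,368 / effective rate ≈ 111848.11 s → 1,864 minutes.

1,864 minutes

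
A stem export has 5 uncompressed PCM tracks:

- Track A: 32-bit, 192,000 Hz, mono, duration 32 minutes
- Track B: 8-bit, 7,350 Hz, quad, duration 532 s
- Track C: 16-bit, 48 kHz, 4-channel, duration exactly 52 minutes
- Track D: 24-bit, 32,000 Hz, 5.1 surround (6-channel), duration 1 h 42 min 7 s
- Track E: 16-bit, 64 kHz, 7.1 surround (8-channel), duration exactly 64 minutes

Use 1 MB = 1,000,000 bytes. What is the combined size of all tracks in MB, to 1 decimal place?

10149.6 MB

Track A: 32 minutes = 1,920 s; 192,000 × 1,920 × 4 × 1 = 1,474,560,000 bytes.
Track B: 7,350 × 532 × 1 × 4 = 15,640,800 bytes.
Track C: exactly 52 minutes = 3,120 s; 48,000 × 3,120 × 2 × 4 = 1,198,080,000 bytes.
Track D: 1 h 42 min 7 s = 6,127 s; 32,000 × 6,127 × 3 × 6 = 3,529,152,000 bytes.
Track E: exactly 64 minutes = 3,840 s; 64,000 × 3,840 × 2 × 8 = 3,932,160,000 bytes.
Total = 10,149,592,800 bytes = 10149.6 MB.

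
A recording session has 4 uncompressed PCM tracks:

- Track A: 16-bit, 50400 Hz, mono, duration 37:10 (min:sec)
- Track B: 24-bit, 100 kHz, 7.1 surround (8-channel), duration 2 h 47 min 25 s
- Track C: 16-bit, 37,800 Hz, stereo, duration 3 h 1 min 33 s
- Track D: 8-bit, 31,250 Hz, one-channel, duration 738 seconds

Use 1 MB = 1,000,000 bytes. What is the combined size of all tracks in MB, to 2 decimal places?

26002.87 MB

Track A: 37:10 (min:sec) = 2,230 s; 50,400 × 2,230 × 2 × 1 = 224,784,000 bytes.
Track B: 2 h 47 min 25 s = 10,045 s; 100,000 × 10,045 × 3 × 8 = 24,108,000,000 bytes.
Track C: 3 h 1 min 33 s = 10,893 s; 37,800 × 10,893 × 2 × 2 = 1,647,021,600 bytes.
Track D: 31,250 × 738 × 1 × 1 = 23,062,500 bytes.
Total = 26,002,868,100 bytes = 26002.87 MB.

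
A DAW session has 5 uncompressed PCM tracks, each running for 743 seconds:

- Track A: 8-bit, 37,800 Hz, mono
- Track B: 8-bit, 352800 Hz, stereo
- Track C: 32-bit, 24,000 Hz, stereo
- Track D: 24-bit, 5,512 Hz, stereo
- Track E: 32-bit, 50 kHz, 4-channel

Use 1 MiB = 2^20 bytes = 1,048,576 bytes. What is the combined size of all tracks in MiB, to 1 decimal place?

1253.1 MiB

Track A: 37,800 × 743 × 1 × 1 = 28,085,400 bytes.
Track B: 352,800 × 743 × 1 × 2 = 524,260,800 bytes.
Track C: 24,000 × 743 × 4 × 2 = 142,656,000 bytes.
Track D: 5,512 × 743 × 3 × 2 = 24,572,496 bytes.
Track E: 50,000 × 743 × 4 × 4 = 594,400,000 bytes.
Total = 1,313,974,696 bytes = 1253.1 MiB.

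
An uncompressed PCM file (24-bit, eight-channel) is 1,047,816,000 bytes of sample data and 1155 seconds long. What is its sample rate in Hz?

37,800 Hz

Bytes = sample_rate × seconds × bytes_per_sample × channels.
sample_rate = 1,047,816,000 / (1,155 × 3 × 8) = 1,047,816,000 / 27,720 = 37,800 Hz.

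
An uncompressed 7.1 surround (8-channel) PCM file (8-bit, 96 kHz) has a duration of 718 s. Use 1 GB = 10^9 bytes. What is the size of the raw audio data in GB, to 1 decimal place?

Bytes = 96,000 samples/s × 718 s × 1 bytes/sample × 8 ch = 551,424,000 bytes.
551,424,000 / 1,000,000,000 = 0.6 GB.

0.6 GB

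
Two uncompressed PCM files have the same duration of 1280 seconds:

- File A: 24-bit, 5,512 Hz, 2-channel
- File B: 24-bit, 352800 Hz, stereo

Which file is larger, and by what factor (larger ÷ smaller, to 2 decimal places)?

File A: 5,512 × 3 × 2 = 33,072 bytes/s.
File B: 352,800 × 3 × 2 = 2,116,800 bytes/s.
File B is larger; ratio = 2,709,504,000 / 42,332,160 = 64.01.

File B, by a factor of 64.01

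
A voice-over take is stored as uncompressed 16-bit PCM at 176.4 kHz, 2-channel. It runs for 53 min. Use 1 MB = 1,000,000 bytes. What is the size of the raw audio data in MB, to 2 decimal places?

Duration = 53 min = 3,180 s.
Bytes = 176,400 samples/s × 3,180 s × 2 bytes/sample × 2 ch = 2,243,808,000 bytes.
2,243,808,000 / 1,000,000 = 2243.81 MB.

2243.81 MB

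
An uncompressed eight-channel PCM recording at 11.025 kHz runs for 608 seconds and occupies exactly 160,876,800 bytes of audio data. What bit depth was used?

Bytes per sample = 160,876,800 / (11,025 × 608 × 8) = 160,876,800 / 53,625,600 = 3.
Bit depth = 3 × 8 = 24 bits.

24 bits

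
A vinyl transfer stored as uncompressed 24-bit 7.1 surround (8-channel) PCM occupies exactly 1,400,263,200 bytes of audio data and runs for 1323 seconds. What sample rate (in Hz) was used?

Bytes = sample_rate × seconds × bytes_per_sample × channels.
sample_rate = 1,400,263,200 / (1,323 × 3 × 8) = 1,400,263,200 / 31,752 = 44,100 Hz.

44,100 Hz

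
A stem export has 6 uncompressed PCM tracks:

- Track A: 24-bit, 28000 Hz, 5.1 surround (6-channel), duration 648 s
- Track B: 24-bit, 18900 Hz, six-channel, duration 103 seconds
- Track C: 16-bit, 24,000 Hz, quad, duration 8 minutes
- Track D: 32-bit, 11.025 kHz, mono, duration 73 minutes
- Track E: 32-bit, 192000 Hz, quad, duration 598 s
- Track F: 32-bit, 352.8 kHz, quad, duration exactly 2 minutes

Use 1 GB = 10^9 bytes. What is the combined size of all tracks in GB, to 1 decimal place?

Track A: 28,000 × 648 × 3 × 6 = 326,592,000 bytes.
Track B: 18,900 × 103 × 3 × 6 = 35,040,600 bytes.
Track C: 8 minutes = 480 s; 24,000 × 480 × 2 × 4 = 92,160,000 bytes.
Track D: 73 minutes = 4,380 s; 11,025 × 4,380 × 4 × 1 = 193,158,000 bytes.
Track E: 192,000 × 598 × 4 × 4 = 1,837,056,000 bytes.
Track F: exactly 2 minutes = 120 s; 352,800 × 120 × 4 × 4 = 677,376,000 bytes.
Total = 3,161,382,600 bytes = 3.2 GB.

3.2 GB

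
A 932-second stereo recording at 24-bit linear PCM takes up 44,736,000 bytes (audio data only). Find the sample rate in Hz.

8,000 Hz

Bytes = sample_rate × seconds × bytes_per_sample × channels.
sample_rate = 44,736,000 / (932 × 3 × 2) = 44,736,000 / 5,592 = 8,000 Hz.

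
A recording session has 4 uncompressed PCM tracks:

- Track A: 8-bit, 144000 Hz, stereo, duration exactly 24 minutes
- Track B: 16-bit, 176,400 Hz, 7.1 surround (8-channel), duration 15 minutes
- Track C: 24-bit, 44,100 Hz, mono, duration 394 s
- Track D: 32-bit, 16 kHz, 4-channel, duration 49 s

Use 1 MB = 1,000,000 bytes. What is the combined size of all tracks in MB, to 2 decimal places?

3019.55 MB

Track A: exactly 24 minutes = 1,440 s; 144,000 × 1,440 × 1 × 2 = 414,720,000 bytes.
Track B: 15 minutes = 900 s; 176,400 × 900 × 2 × 8 = 2,540,160,000 bytes.
Track C: 44,100 × 394 × 3 × 1 = 52,126,200 bytes.
Track D: 16,000 × 49 × 4 × 4 = 12,544,000 bytes.
Total = 3,019,550,200 bytes = 3019.55 MB.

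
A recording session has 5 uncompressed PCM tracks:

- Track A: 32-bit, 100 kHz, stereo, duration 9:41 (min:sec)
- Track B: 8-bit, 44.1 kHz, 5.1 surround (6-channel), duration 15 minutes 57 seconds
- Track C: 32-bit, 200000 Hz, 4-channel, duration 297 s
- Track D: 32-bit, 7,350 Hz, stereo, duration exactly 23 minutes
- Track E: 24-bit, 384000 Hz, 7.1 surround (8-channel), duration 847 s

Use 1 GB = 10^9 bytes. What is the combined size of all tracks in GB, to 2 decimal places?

9.56 GB

Track A: 9:41 (min:sec) = 581 s; 100,000 × 581 × 4 × 2 = 464,800,000 bytes.
Track B: 15 minutes 57 seconds = 957 s; 44,100 × 957 × 1 × 6 = 253,222,200 bytes.
Track C: 200,000 × 297 × 4 × 4 = 950,400,000 bytes.
Track D: exactly 23 minutes = 1,380 s; 7,350 × 1,380 × 4 × 2 = 81,144,000 bytes.
Track E: 384,000 × 847 × 3 × 8 = 7,805,952,000 bytes.
Total = 9,555,518,200 bytes = 9.56 GB.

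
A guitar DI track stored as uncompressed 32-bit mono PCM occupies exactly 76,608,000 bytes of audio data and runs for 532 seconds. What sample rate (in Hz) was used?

Bytes = sample_rate × seconds × bytes_per_sample × channels.
sample_rate = 76,608,000 / (532 × 4 × 1) = 76,608,000 / 2,128 = 36,000 Hz.

36,000 Hz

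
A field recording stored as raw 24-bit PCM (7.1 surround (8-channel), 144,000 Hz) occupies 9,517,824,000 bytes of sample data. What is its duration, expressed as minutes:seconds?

Byte rate = 144,000 × 3 × 8 = 3,456,000 bytes/s.
Duration = 9,517,824,000 / 3,456,000 = 2,754 s.
2,754 s = 45:54.

45:54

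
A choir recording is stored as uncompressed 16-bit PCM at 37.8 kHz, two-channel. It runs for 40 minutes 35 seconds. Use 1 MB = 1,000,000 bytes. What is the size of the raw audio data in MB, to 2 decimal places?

Duration = 40 minutes 35 seconds = 2,435 s.
Bytes = 37,800 samples/s × 2,435 s × 2 bytes/sample × 2 ch = 368,172,000 bytes.
368,172,000 / 1,000,000 = 368.17 MB.

368.17 MB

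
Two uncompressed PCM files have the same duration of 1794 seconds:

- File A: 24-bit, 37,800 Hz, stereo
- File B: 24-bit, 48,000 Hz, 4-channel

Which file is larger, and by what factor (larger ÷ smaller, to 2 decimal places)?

File B, by a factor of 2.54

File A: 37,800 × 3 × 2 = 226,800 bytes/s.
File B: 48,000 × 3 × 4 = 576,000 bytes/s.
File B is larger; ratio = 1,033,344,000 / 406,879,200 = 2.54.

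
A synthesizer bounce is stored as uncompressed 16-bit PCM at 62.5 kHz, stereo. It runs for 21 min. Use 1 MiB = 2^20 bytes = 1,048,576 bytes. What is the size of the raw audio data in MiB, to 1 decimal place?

300.4 MiB

Duration = 21 min = 1,260 s.
Bytes = 62,500 samples/s × 1,260 s × 2 bytes/sample × 2 ch = 315,000,000 bytes.
315,000,000 / 1,048,576 = 300.4 MiB.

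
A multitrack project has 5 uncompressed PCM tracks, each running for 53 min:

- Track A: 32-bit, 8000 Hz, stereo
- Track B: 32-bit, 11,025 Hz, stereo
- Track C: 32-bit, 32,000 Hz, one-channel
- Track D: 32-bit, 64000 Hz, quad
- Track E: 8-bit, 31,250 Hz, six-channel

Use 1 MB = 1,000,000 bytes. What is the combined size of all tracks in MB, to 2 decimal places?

53 min = 3,180 s.
Track A: 8,000 × 3,180 × 4 × 2 = 203,520,000 bytes.
Track B: 11,025 × 3,180 × 4 × 2 = 280,476,000 bytes.
Track C: 32,000 × 3,180 × 4 × 1 = 407,040,000 bytes.
Track D: 64,000 × 3,180 × 4 × 4 = 3,256,320,000 bytes.
Track E: 31,250 × 3,180 × 1 × 6 = 596,250,000 bytes.
Total = 4,743,606,000 bytes = 4743.61 MB.

4743.61 MB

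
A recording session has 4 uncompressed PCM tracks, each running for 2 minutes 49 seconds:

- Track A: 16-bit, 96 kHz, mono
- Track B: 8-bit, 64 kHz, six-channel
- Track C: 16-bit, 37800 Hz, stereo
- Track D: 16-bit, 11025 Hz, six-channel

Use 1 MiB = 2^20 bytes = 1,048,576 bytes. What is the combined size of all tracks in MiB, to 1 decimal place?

138.5 MiB

2 minutes 49 seconds = 169 s.
Track A: 96,000 × 169 × 2 × 1 = 32,448,000 bytes.
Track B: 64,000 × 169 × 1 × 6 = 64,896,000 bytes.
Track C: 37,800 × 169 × 2 × 2 = 25,552,800 bytes.
Track D: 11,025 × 169 × 2 × 6 = 22,358,700 bytes.
Total = 145,255,500 bytes = 138.5 MiB.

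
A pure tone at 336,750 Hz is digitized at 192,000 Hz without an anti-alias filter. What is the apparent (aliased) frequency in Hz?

47,250 Hz

Nyquist = 192,000/2 = 96,000 Hz; 336,750 Hz exceeds it.
Alias = |336,750 − 2×192,000| = |336,750 − 384,000| = 47,250 Hz.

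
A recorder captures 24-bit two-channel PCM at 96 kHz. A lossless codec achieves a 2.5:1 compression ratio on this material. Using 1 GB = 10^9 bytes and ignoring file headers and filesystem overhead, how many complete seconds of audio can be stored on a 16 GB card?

Uncompressed byte rate = 96,000 × 3 × 2 = 576,000 bytes/s.
After 2.5:1 compression, effective rate ≈ 230400 bytes/s.
Capacity = 16 × 1,000,000,000 = 16,000,000,000 bytes.
16,000,000,000 / effective rate ≈ 69444.44 s → 69,444 seconds.

69,444 seconds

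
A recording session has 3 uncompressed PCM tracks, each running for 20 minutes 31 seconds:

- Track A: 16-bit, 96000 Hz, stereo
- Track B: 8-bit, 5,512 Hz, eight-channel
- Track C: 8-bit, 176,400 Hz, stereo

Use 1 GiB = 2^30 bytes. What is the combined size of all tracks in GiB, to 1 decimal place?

20 minutes 31 seconds = 1,231 s.
Track A: 96,000 × 1,231 × 2 × 2 = 472,704,000 bytes.
Track B: 5,512 × 1,231 × 1 × 8 = 54,282,176 bytes.
Track C: 176,400 × 1,231 × 1 × 2 = 434,296,800 bytes.
Total = 961,282,976 bytes = 0.9 GiB.

0.9 GiB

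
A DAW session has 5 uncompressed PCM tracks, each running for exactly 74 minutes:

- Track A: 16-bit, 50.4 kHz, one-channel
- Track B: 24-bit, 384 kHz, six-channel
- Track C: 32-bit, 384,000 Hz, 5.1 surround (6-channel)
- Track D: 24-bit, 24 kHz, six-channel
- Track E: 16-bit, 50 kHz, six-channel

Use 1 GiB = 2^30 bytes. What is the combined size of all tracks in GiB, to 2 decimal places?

exactly 74 minutes = 4,440 s.
Track A: 50,400 × 4,440 × 2 × 1 = 447,552,000 bytes.
Track B: 384,000 × 4,440 × 3 × 6 = 30,689,280,000 bytes.
Track C: 384,000 × 4,440 × 4 × 6 = 40,919,040,000 bytes.
Track D: 24,000 × 4,440 × 3 × 6 = 1,918,080,000 bytes.
Track E: 50,000 × 4,440 × 2 × 6 = 2,664,000,000 bytes.
Total = 76,637,952,000 bytes = 71.37 GiB.

71.37 GiB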